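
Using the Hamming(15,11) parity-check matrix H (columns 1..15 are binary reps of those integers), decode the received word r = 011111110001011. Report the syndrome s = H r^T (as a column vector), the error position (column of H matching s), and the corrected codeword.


s = (0, 1, 0, 0)^T, error position = 4, corrected codeword c = 011011110001011

Compute s = H r^T mod 2 one row at a time:
  s_1 = 1 + 0 + 0 + 0 + 1 + 0 + 1 + 1 = 4 ≡ 0 (mod 2).
  s_2 = 1 + 1 + 1 + 1 + 1 + 0 + 1 + 1 = 7 ≡ 1 (mod 2).
  s_3 = 1 + 1 + 1 + 1 + 0 + 0 + 1 + 1 = 6 ≡ 0 (mod 2).
  s_4 = 0 + 1 + 1 + 1 + 0 + 0 + 0 + 1 = 4 ≡ 0 (mod 2).
s = (0, 1, 0, 0)^T — this equals column 4 of H (binary 0100), so error is at position 4.
Correct: flip bit 4 of r = 011111110001011 to get c = 011011110001011.


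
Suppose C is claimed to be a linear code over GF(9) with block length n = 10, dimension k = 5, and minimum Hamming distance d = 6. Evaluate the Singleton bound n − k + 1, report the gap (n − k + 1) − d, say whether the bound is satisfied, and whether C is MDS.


Singleton RHS = n − k + 1 = 6, slack = 0, bound satisfied, MDS.

Singleton bound: d ≤ n − k + 1.
Here n = 10, k = 5, so n − k + 1 = 6.
Given d = 6, check d ≤ 6: YES.
Slack = (n − k + 1) − d = 0.
The code is MDS (slack = 0).
Description: the claimed parameters are [10, 5, 6]_9; such a code would be MDS (meets Singleton bound).


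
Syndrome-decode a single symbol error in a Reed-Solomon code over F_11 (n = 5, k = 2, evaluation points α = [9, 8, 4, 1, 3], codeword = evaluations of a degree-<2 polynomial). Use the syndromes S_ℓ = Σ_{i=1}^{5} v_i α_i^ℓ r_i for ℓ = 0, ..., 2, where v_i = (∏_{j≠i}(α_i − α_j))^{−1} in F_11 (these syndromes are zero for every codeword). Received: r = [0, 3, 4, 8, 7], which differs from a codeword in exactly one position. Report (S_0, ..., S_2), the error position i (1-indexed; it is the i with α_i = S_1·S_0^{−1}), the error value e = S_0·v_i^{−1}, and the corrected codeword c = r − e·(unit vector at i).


S = (1, 1, 1), error at position 4, error magnitude e = 6, c = [0, 3, 4, 2, 7].

Step 1: column multipliers v_i = (∏_{j≠i}(α_i − α_j))^{−1} mod 11.
  i = 1 (α = 9): (9−8)(9−4)(9−1)(9−3) = 1·5·8·6 = 240 ≡ 9, so v_1 = 9^{−1} = 5 (mod 11).
  i = 2 (α = 8): (8−9)(8−4)(8−1)(8−3) = (−1)·4·7·5 = −140 ≡ 3, so v_2 = 3^{−1} = 4 (mod 11).
  i = 3 (α = 4): (4−9)(4−8)(4−1)(4−3) = (−5)·(−4)·3·1 = 60 ≡ 5, so v_3 = 5^{−1} = 9 (mod 11).
  i = 4 (α = 1): (1−9)(1−8)(1−4)(1−3) = (−8)·(−7)·(−3)·(−2) = 336 ≡ 6, so v_4 = 6^{−1} = 2 (mod 11).
  i = 5 (α = 3): (3−9)(3−8)(3−4)(3−1) = (−6)·(−5)·(−1)·2 = −60 ≡ 6, so v_5 = 6^{−1} = 2 (mod 11).
  v = [5, 4, 9, 2, 2].
Step 2: syndromes of r = [0, 3, 4, 8, 7] (all sums mod 11).
  S_0 = Σ v_i r_i = 5·0 + 4·3 + 9·4 + 2·8 + 2·7 = 78 ≡ 1.
  S_1 = Σ v_i α_i r_i = 5·9·0 + 4·8·3 + 9·4·4 + 2·1·8 + 2·3·7 = 298 ≡ 1.
  α_i^2 mod 11 = [4, 9, 5, 1, 9].
  S_2 = Σ v_i α_i^2 r_i = 5·4·0 + 4·9·3 + 9·5·4 + 2·1·8 + 2·9·7 = 430 ≡ 1.
  S = (1, 1, 1) ≠ 0, so r is not a codeword (an error is present).
Step 3: locate the error. For a single error e at position i, S_ℓ = v_i·e·α_i^ℓ, so α_err = S_1/S_0.
  S_0^{−1} = 1^{−1} = 1 (mod 11), so α_err = 1·1 = 1 ≡ 1 = α_4. Error position i = 4.
  Consistency check: S_2/S_1 = 1·1 = 1 ≡ 1 = α_err ✓ (single-error assumption holds).
Step 4: error magnitude e = S_0/v_4 = S_0·∏_{j≠4}(α_4 − α_j) = 1·6 = 6 ≡ 6 (mod 11).
Step 5: correct position 4: c_4 = r_4 − e = 8 − 6 ≡ 2 (mod 11). Hence c = [0, 3, 4, 2, 7].
  Check: interpolating c through the α_i gives m(x) = 5 + 8·x (degree < 2) with m(α_i) = c_i for every i, so c is indeed a codeword.


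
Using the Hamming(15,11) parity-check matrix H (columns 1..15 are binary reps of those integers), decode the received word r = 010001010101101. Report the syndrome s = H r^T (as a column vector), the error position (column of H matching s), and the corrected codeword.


s = (1, 0, 0, 0)^T, error position = 8, corrected codeword c = 010001000101101

Compute s = H r^T mod 2 one row at a time:
  s_1 = 1 + 0 + 1 + 0 + 1 + 1 + 0 + 1 = 5 ≡ 1 (mod 2).
  s_2 = 0 + 0 + 1 + 0 + 1 + 1 + 0 + 1 = 4 ≡ 0 (mod 2).
  s_3 = 1 + 0 + 1 + 0 + 1 + 0 + 0 + 1 = 4 ≡ 0 (mod 2).
  s_4 = 0 + 0 + 0 + 0 + 0 + 0 + 1 + 1 = 2 ≡ 0 (mod 2).
s = (1, 0, 0, 0)^T — this equals column 8 of H (binary 1000), so error is at position 8.
Correct: flip bit 8 of r = 010001010101101 to get c = 010001000101101.


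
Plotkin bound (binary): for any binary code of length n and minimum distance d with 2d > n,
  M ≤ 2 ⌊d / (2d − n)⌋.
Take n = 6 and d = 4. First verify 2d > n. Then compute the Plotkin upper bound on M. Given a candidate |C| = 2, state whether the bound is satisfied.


Plotkin bound M ≤ 4; given |C| = 2 ≤ bound (satisfied).

Check applicability: 2d = 8, n = 6.
2d − n = 2 > 0, so Plotkin applies.
Compute d/(2d−n) = 4/2 ≈ 2.0000.
⌊d/(2d−n)⌋ = 2.
Plotkin bound: M ≤ 2·2 = 4.
Given |C| = 2, check: satisfied.
This |C| is below the Plotkin bound.


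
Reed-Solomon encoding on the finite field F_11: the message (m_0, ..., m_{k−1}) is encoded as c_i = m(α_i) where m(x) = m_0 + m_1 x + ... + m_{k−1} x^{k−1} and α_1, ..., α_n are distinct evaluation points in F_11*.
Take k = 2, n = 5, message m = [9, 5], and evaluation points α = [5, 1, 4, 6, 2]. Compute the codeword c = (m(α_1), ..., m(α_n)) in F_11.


c = [1, 3, 7, 6, 8]

Message polynomial: m(x) = 9 + 5·x (mod 11).
For each evaluation point α_i, compute m(α_i) mod 11:
  α_1 = 5: Horner steps 5 → 1, so m(5) = 1.
  α_2 = 1: Horner steps 5 → 3, so m(1) = 3.
  α_3 = 4: Horner steps 5 → 7, so m(4) = 7.
  α_4 = 6: Horner steps 5 → 6, so m(6) = 6.
  α_5 = 2: Horner steps 5 → 8, so m(2) = 8.
Codeword c = [1, 3, 7, 6, 8] ∈ F_11^5.


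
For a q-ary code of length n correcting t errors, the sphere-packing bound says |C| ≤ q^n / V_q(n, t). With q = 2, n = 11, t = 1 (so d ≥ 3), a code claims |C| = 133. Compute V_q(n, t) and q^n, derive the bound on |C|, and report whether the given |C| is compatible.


V_q(n, t) = 12, q^n = 2048, Hamming bound = 170, |C| = 133 ≤ bound (satisfied).

Step 1: Compute V_q(n, t) = Σ_{j=0}^1 C(n, j) (q−1)^j.
  j = 0: C(11,0)·(1)^0 = 1·1 = 1.
  j = 1: C(11,1)·(1)^1 = 11·1 = 11.
  V_q(n, t) = 1 + 11 = 12.
Step 2: q^n = 2^11 = 2048.
Step 3: Hamming bound ⌊q^n / V_q(n,t)⌋ = ⌊2048/12⌋ = 170.
Step 4: Compare |C| = 133 to 170: satisfied.
The claimed |C| lies below the Hamming bound.


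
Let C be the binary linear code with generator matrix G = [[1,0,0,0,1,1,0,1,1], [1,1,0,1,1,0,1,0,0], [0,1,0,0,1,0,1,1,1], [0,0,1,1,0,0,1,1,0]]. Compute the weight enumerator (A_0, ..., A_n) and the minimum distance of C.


Weight distribution: A_0 = 1, A_3 = 1, A_4 = 5, A_5 = 6, A_6 = 2, A_7 = 1. Minimum distance d = 3.

Enumerate all 2^4 = 16 messages m ∈ F_2^4.
For each, compute codeword c = mG in F_2^9, then tally its weight.
  m = 0000 → c = 000000000, weight = 0.
  m = 1000 → c = 100011011, weight = 5.
  m = 0100 → c = 110110100, weight = 5.
  m = 1100 → c = 010101111, weight = 6.
  m = 0010 → c = 010010111, weight = 5.
  m = 1010 → c = 110001100, weight = 4.
  m = 0110 → c = 100100011, weight = 4.
  m = 1110 → c = 000111000, weight = 3.
  m = 0001 → c = 001100110, weight = 4.
  m = 1001 → c = 101111101, weight = 7.
  m = 0101 → c = 111010010, weight = 5.
  m = 1101 → c = 011001001, weight = 4.
  m = 0011 → c = 011110001, weight = 5.
  m = 1011 → c = 111101010, weight = 6.
  m = 0111 → c = 101000101, weight = 4.
  m = 1111 → c = 001011110, weight = 5.
Tally weights:
  weight 0: 1 codewords.
  weight 3: 1 codewords.
  weight 4: 5 codewords.
  weight 5: 6 codewords.
  weight 6: 2 codewords.
  weight 7: 1 codewords.
Minimum distance d = smallest w > 0 with A_w > 0 = 3.
Sanity: Σ A_w = 16 = 2^4 = 16 ✓.


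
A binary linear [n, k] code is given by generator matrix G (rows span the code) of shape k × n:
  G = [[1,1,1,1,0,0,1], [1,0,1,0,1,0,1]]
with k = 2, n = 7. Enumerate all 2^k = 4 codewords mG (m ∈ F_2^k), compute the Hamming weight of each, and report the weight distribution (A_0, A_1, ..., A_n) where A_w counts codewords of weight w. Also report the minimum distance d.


Weight distribution: A_0 = 1, A_3 = 1, A_4 = 1, A_5 = 1. Minimum distance d = 3.

Enumerate all 2^2 = 4 messages m ∈ F_2^2.
For each, compute codeword c = mG in F_2^7, then tally its weight.
  m = 00 → c = 0000000, weight = 0.
  m = 10 → c = 1111001, weight = 5.
  m = 01 → c = 1010101, weight = 4.
  m = 11 → c = 0101100, weight = 3.
Tally weights:
  weight 0: 1 codewords.
  weight 3: 1 codewords.
  weight 4: 1 codewords.
  weight 5: 1 codewords.
Minimum distance d = smallest w > 0 with A_w > 0 = 3.
Sanity: Σ A_w = 4 = 2^2 = 4 ✓.


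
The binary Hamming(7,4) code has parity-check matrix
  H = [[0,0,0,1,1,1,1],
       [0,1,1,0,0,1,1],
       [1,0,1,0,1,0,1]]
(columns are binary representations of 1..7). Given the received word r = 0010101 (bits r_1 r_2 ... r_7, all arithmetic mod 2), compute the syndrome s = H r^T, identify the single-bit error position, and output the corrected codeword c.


s = (0, 0, 1)^T, error position = 1, corrected codeword c = 1010101

Compute s = H r^T mod 2 one row at a time:
  s_1 = 0 + 1 + 0 + 1 = 2 ≡ 0 (mod 2).
  s_2 = 0 + 1 + 0 + 1 = 2 ≡ 0 (mod 2).
  s_3 = 0 + 1 + 1 + 1 = 3 ≡ 1 (mod 2).
s = (0, 0, 1)^T — this equals column 1 of H (binary 001), so error is at position 1.
Correct: flip bit 1 of r = 0010101 to get c = 1010101.


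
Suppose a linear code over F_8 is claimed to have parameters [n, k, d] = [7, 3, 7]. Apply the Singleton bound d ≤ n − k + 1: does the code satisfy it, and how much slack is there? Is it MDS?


Singleton RHS = n − k + 1 = 5, slack = -2, bound violated (no such code; not MDS).

Singleton bound: d ≤ n − k + 1.
Here n = 7, k = 3, so n − k + 1 = 5.
Given d = 7, check d ≤ 5: NO.
Slack = (n − k + 1) − d = -2.
The slack is negative: d = 7 exceeds n − k + 1 = 5 by 2, so the Singleton bound is violated and no linear [7, 3, 7]_8 code can exist. In particular it is not MDS (MDS requires d = n − k + 1 exactly).
Description: the claimed parameters are [7, 3, 7]_8; such a code would be impossible (violates the Singleton bound).


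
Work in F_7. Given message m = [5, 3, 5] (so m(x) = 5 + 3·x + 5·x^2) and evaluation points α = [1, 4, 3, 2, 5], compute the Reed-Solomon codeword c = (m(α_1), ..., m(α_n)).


c = [6, 6, 3, 3, 5]

Message polynomial: m(x) = 5 + 3·x + 5·x^2 (mod 7).
For each evaluation point α_i, compute m(α_i) mod 7:
  α_1 = 1: Horner steps 5 → 1 → 6, so m(1) = 6.
  α_2 = 4: Horner steps 5 → 2 → 6, so m(4) = 6.
  α_3 = 3: Horner steps 5 → 4 → 3, so m(3) = 3.
  α_4 = 2: Horner steps 5 → 6 → 3, so m(2) = 3.
  α_5 = 5: Horner steps 5 → 0 → 5, so m(5) = 5.
Codeword c = [6, 6, 3, 3, 5] ∈ F_7^5.


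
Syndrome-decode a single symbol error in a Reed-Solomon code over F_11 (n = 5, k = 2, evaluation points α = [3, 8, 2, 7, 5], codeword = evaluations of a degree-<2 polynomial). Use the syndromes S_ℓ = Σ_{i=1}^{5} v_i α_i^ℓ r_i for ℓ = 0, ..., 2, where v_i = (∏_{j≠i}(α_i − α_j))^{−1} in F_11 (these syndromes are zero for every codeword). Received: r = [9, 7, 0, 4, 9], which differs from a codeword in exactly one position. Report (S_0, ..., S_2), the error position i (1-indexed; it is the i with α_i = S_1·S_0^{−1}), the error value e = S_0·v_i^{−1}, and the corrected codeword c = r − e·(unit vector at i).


S = (7, 10, 8), error at position 1, error magnitude e = 6, c = [3, 7, 0, 4, 9].

Step 1: column multipliers v_i = (∏_{j≠i}(α_i − α_j))^{−1} mod 11.
  i = 1 (α = 3): (3−8)(3−2)(3−7)(3−5) = (−5)·1·(−4)·(−2) = −40 ≡ 4, so v_1 = 4^{−1} = 3 (mod 11).
  i = 2 (α = 8): (8−3)(8−2)(8−7)(8−5) = 5·6·1·3 = 90 ≡ 2, so v_2 = 2^{−1} = 6 (mod 11).
  i = 3 (α = 2): (2−3)(2−8)(2−7)(2−5) = (−1)·(−6)·(−5)·(−3) = 90 ≡ 2, so v_3 = 2^{−1} = 6 (mod 11).
  i = 4 (α = 7): (7−3)(7−8)(7−2)(7−5) = 4·(−1)·5·2 = −40 ≡ 4, so v_4 = 4^{−1} = 3 (mod 11).
  i = 5 (α = 5): (5−3)(5−8)(5−2)(5−7) = 2·(−3)·3·(−2) = 36 ≡ 3, so v_5 = 3^{−1} = 4 (mod 11).
  v = [3, 6, 6, 3, 4].
Step 2: syndromes of r = [9, 7, 0, 4, 9] (all sums mod 11).
  S_0 = Σ v_i r_i = 3·9 + 6·7 + 6·0 + 3·4 + 4·9 = 117 ≡ 7.
  S_1 = Σ v_i α_i r_i = 3·3·9 + 6·8·7 + 6·2·0 + 3·7·4 + 4·5·9 = 681 ≡ 10.
  α_i^2 mod 11 = [9, 9, 4, 5, 3].
  S_2 = Σ v_i α_i^2 r_i = 3·9·9 + 6·9·7 + 6·4·0 + 3·5·4 + 4·3·9 = 789 ≡ 8.
  S = (7, 10, 8) ≠ 0, so r is not a codeword (an error is present).
Step 3: locate the error. For a single error e at position i, S_ℓ = v_i·e·α_i^ℓ, so α_err = S_1/S_0.
  S_0^{−1} = 7^{−1} = 8 (mod 11), so α_err = 10·8 = 80 ≡ 3 = α_1. Error position i = 1.
  Consistency check: S_2/S_1 = 8·10 = 80 ≡ 3 = α_err ✓ (single-error assumption holds).
Step 4: error magnitude e = S_0/v_1 = S_0·∏_{j≠1}(α_1 − α_j) = 7·4 = 28 ≡ 6 (mod 11).
Step 5: correct position 1: c_1 = r_1 − e = 9 − 6 ≡ 3 (mod 11). Hence c = [3, 7, 0, 4, 9].
  Check: interpolating c through the α_i gives m(x) = 5 + 3·x (degree < 2) with m(α_i) = c_i for every i, so c is indeed a codeword.


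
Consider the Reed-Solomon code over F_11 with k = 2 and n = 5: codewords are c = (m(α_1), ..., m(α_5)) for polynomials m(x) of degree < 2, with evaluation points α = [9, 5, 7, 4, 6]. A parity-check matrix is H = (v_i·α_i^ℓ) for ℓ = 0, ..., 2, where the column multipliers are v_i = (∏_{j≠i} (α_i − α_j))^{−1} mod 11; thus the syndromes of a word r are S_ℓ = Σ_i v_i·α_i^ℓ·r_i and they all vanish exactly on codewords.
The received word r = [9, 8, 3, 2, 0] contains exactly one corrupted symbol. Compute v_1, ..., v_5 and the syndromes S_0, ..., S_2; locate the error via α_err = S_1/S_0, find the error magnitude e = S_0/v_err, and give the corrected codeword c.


S = (1, 4, 5), error at position 4, error magnitude e = 8, c = [9, 8, 3, 5, 0].

Step 1: column multipliers v_i = (∏_{j≠i}(α_i − α_j))^{−1} mod 11.
  i = 1 (α = 9): (9−5)(9−7)(9−4)(9−6) = 4·2·5·3 = 120 ≡ 10, so v_1 = 10^{−1} = 10 (mod 11).
  i = 2 (α = 5): (5−9)(5−7)(5−4)(5−6) = (−4)·(−2)·1·(−1) = −8 ≡ 3, so v_2 = 3^{−1} = 4 (mod 11).
  i = 3 (α = 7): (7−9)(7−5)(7−4)(7−6) = (−2)·2·3·1 = −12 ≡ 10, so v_3 = 10^{−1} = 10 (mod 11).
  i = 4 (α = 4): (4−9)(4−5)(4−7)(4−6) = (−5)·(−1)·(−3)·(−2) = 30 ≡ 8, so v_4 = 8^{−1} = 7 (mod 11).
  i = 5 (α = 6): (6−9)(6−5)(6−7)(6−4) = (−3)·1·(−1)·2 = 6 ≡ 6, so v_5 = 6^{−1} = 2 (mod 11).
  v = [10, 4, 10, 7, 2].
Step 2: syndromes of r = [9, 8, 3, 2, 0] (all sums mod 11).
  S_0 = Σ v_i r_i = 10·9 + 4·8 + 10·3 + 7·2 + 2·0 = 166 ≡ 1.
  S_1 = Σ v_i α_i r_i = 10·9·9 + 4·5·8 + 10·7·3 + 7·4·2 + 2·6·0 = 1236 ≡ 4.
  α_i^2 mod 11 = [4, 3, 5, 5, 3].
  S_2 = Σ v_i α_i^2 r_i = 10·4·9 + 4·3·8 + 10·5·3 + 7·5·2 + 2·3·0 = 676 ≡ 5.
  S = (1, 4, 5) ≠ 0, so r is not a codeword (an error is present).
Step 3: locate the error. For a single error e at position i, S_ℓ = v_i·e·α_i^ℓ, so α_err = S_1/S_0.
  S_0^{−1} = 1^{−1} = 1 (mod 11), so α_err = 4·1 = 4 ≡ 4 = α_4. Error position i = 4.
  Consistency check: S_2/S_1 = 5·3 = 15 ≡ 4 = α_err ✓ (single-error assumption holds).
Step 4: error magnitude e = S_0/v_4 = S_0·∏_{j≠4}(α_4 − α_j) = 1·8 = 8 ≡ 8 (mod 11).
Step 5: correct position 4: c_4 = r_4 − e = 2 − 8 ≡ 5 (mod 11). Hence c = [9, 8, 3, 5, 0].
  Check: interpolating c through the α_i gives m(x) = 4 + 3·x (degree < 2) with m(α_i) = c_i for every i, so c is indeed a codeword.


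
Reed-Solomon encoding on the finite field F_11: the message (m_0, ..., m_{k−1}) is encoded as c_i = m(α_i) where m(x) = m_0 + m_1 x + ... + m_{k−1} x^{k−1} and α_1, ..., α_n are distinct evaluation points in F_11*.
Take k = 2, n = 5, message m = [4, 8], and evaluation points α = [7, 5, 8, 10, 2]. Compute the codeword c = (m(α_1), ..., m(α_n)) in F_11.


c = [5, 0, 2, 7, 9]

Message polynomial: m(x) = 4 + 8·x (mod 11).
For each evaluation point α_i, compute m(α_i) mod 11:
  α_1 = 7: Horner steps 8 → 5, so m(7) = 5.
  α_2 = 5: Horner steps 8 → 0, so m(5) = 0.
  α_3 = 8: Horner steps 8 → 2, so m(8) = 2.
  α_4 = 10: Horner steps 8 → 7, so m(10) = 7.
  α_5 = 2: Horner steps 8 → 9, so m(2) = 9.
Codeword c = [5, 0, 2, 7, 9] ∈ F_11^5.


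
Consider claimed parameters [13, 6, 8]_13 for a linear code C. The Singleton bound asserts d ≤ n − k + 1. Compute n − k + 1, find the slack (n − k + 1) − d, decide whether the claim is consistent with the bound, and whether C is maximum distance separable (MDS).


Singleton RHS = n − k + 1 = 8, slack = 0, bound satisfied, MDS.

Singleton bound: d ≤ n − k + 1.
Here n = 13, k = 6, so n − k + 1 = 8.
Given d = 8, check d ≤ 8: YES.
Slack = (n − k + 1) − d = 0.
The code is MDS (slack = 0).
Description: the claimed parameters are [13, 6, 8]_13; such a code would be MDS (meets Singleton bound).


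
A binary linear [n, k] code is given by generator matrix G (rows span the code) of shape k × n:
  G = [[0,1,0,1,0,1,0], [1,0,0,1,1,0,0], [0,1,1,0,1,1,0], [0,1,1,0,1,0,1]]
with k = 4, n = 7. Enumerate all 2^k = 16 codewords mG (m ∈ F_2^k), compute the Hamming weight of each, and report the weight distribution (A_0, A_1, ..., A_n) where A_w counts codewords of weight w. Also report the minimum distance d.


Weight distribution: A_0 = 1, A_2 = 2, A_3 = 4, A_4 = 5, A_5 = 4. Minimum distance d = 2.

Enumerate all 2^4 = 16 messages m ∈ F_2^4.
For each, compute codeword c = mG in F_2^7, then tally its weight.
  m = 0000 → c = 0000000, weight = 0.
  m = 1000 → c = 0101010, weight = 3.
  m = 0100 → c = 1001100, weight = 3.
  m = 1100 → c = 1100110, weight = 4.
  m = 0010 → c = 0110110, weight = 4.
  m = 1010 → c = 0011100, weight = 3.
  m = 0110 → c = 1111010, weight = 5.
  m = 1110 → c = 1010000, weight = 2.
  m = 0001 → c = 0110101, weight = 4.
  m = 1001 → c = 0011111, weight = 5.
  m = 0101 → c = 1111001, weight = 5.
  m = 1101 → c = 1010011, weight = 4.
  m = 0011 → c = 0000011, weight = 2.
  m = 1011 → c = 0101001, weight = 3.
  m = 0111 → c = 1001111, weight = 5.
  m = 1111 → c = 1100101, weight = 4.
Tally weights:
  weight 0: 1 codewords.
  weight 2: 2 codewords.
  weight 3: 4 codewords.
  weight 4: 5 codewords.
  weight 5: 4 codewords.
Minimum distance d = smallest w > 0 with A_w > 0 = 2.
Sanity: Σ A_w = 16 = 2^4 = 16 ✓.


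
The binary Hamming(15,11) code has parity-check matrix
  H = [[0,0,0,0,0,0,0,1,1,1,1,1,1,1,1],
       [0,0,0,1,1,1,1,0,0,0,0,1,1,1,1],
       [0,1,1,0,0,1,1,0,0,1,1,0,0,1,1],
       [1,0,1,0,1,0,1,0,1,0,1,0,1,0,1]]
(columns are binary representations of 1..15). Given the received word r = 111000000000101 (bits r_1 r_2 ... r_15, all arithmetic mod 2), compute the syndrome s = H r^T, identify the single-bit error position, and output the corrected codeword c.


s = (0, 0, 1, 0)^T, error position = 2, corrected codeword c = 101000000000101

Compute s = H r^T mod 2 one row at a time:
  s_1 = 0 + 0 + 0 + 0 + 0 + 1 + 0 + 1 = 2 ≡ 0 (mod 2).
  s_2 = 0 + 0 + 0 + 0 + 0 + 1 + 0 + 1 = 2 ≡ 0 (mod 2).
  s_3 = 1 + 1 + 0 + 0 + 0 + 0 + 0 + 1 = 3 ≡ 1 (mod 2).
  s_4 = 1 + 1 + 0 + 0 + 0 + 0 + 1 + 1 = 4 ≡ 0 (mod 2).
s = (0, 0, 1, 0)^T — this equals column 2 of H (binary 0010), so error is at position 2.
Correct: flip bit 2 of r = 111000000000101 to get c = 101000000000101.


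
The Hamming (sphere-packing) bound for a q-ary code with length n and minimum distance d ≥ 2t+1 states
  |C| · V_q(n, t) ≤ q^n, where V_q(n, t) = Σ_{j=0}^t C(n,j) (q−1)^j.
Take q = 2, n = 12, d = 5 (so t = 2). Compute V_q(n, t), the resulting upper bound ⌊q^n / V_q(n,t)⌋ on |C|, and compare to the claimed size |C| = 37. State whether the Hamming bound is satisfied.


V_q(n, t) = 79, q^n = 4096, Hamming bound = 51, |C| = 37 ≤ bound (satisfied).

Step 1: Compute V_q(n, t) = Σ_{j=0}^2 C(n, j) (q−1)^j.
  j = 0: C(12,0)·(1)^0 = 1·1 = 1.
  j = 1: C(12,1)·(1)^1 = 12·1 = 12.
  j = 2: C(12,2)·(1)^2 = 66·1 = 66.
  V_q(n, t) = 1 + 12 + 66 = 79.
Step 2: q^n = 2^12 = 4096.
Step 3: Hamming bound ⌊q^n / V_q(n,t)⌋ = ⌊4096/79⌋ = 51.
Step 4: Compare |C| = 37 to 51: satisfied.
The claimed |C| lies below the Hamming bound.


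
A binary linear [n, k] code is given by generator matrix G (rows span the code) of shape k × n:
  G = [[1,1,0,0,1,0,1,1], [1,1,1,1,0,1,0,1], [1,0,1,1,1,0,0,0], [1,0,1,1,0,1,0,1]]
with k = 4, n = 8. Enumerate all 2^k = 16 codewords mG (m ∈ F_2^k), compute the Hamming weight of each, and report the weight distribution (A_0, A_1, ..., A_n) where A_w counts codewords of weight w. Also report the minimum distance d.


Weight distribution: A_0 = 1, A_1 = 1, A_3 = 2, A_4 = 5, A_5 = 5, A_6 = 2. Minimum distance d = 1.

Enumerate all 2^4 = 16 messages m ∈ F_2^4.
For each, compute codeword c = mG in F_2^8, then tally its weight.
  m = 0000 → c = 00000000, weight = 0.
  m = 1000 → c = 11001011, weight = 5.
  m = 0100 → c = 11110101, weight = 6.
  m = 1100 → c = 00111110, weight = 5.
  m = 0010 → c = 10111000, weight = 4.
  m = 1010 → c = 01110011, weight = 5.
  m = 0110 → c = 01001101, weight = 4.
  m = 1110 → c = 10000110, weight = 3.
  m = 0001 → c = 10110101, weight = 5.
  m = 1001 → c = 01111110, weight = 6.
  m = 0101 → c = 01000000, weight = 1.
  m = 1101 → c = 10001011, weight = 4.
  m = 0011 → c = 00001101, weight = 3.
  m = 1011 → c = 11000110, weight = 4.
  m = 0111 → c = 11111000, weight = 5.
  m = 1111 → c = 00110011, weight = 4.
Tally weights:
  weight 0: 1 codewords.
  weight 1: 1 codewords.
  weight 3: 2 codewords.
  weight 4: 5 codewords.
  weight 5: 5 codewords.
  weight 6: 2 codewords.
Minimum distance d = smallest w > 0 with A_w > 0 = 1.
Sanity: Σ A_w = 16 = 2^4 = 16 ✓.


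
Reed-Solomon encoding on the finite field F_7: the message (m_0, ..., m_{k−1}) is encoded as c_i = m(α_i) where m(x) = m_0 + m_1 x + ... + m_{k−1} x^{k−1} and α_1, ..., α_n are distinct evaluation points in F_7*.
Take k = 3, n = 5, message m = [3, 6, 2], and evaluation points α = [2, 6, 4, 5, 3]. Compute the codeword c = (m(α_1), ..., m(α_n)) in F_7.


c = [2, 6, 3, 6, 4]

Message polynomial: m(x) = 3 + 6·x + 2·x^2 (mod 7).
For each evaluation point α_i, compute m(α_i) mod 7:
  α_1 = 2: Horner steps 2 → 3 → 2, so m(2) = 2.
  α_2 = 6: Horner steps 2 → 4 → 6, so m(6) = 6.
  α_3 = 4: Horner steps 2 → 0 → 3, so m(4) = 3.
  α_4 = 5: Horner steps 2 → 2 → 6, so m(5) = 6.
  α_5 = 3: Horner steps 2 → 5 → 4, so m(3) = 4.
Codeword c = [2, 6, 3, 6, 4] ∈ F_7^5.


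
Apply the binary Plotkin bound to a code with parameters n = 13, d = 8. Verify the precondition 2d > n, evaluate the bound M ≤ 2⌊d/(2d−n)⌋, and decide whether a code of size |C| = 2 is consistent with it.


Plotkin bound M ≤ 4; given |C| = 2 ≤ bound (satisfied).

Check applicability: 2d = 16, n = 13.
2d − n = 3 > 0, so Plotkin applies.
Compute d/(2d−n) = 8/3 ≈ 2.6667.
⌊d/(2d−n)⌋ = 2.
Plotkin bound: M ≤ 2·2 = 4.
Given |C| = 2, check: satisfied.
This |C| is below the Plotkin bound.


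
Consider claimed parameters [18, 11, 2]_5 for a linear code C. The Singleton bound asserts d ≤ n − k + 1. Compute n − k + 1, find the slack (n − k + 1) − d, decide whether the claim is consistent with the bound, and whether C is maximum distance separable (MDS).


Singleton RHS = n − k + 1 = 8, slack = 6, bound satisfied, not MDS.

Singleton bound: d ≤ n − k + 1.
Here n = 18, k = 11, so n − k + 1 = 8.
Given d = 2, check d ≤ 8: YES.
Slack = (n − k + 1) − d = 6.
The code is NOT MDS (slack = 6 > 0).
Description: the claimed parameters are [18, 11, 2]_5; such a code would be non-MDS.


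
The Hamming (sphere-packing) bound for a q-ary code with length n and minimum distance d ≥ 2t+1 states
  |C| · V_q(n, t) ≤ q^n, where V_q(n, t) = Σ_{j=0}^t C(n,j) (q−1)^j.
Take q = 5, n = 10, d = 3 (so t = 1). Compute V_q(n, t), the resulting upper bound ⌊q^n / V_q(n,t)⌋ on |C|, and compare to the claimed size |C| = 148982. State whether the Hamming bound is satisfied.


V_q(n, t) = 41, q^n = 9765625, Hamming bound = 238185, |C| = 148982 ≤ bound (satisfied).

Step 1: Compute V_q(n, t) = Σ_{j=0}^1 C(n, j) (q−1)^j.
  j = 0: C(10,0)·(4)^0 = 1·1 = 1.
  j = 1: C(10,1)·(4)^1 = 10·4 = 40.
  V_q(n, t) = 1 + 40 = 41.
Step 2: q^n = 5^10 = 9765625.
Step 3: Hamming bound ⌊q^n / V_q(n,t)⌋ = ⌊9765625/41⌋ = 238185.
Step 4: Compare |C| = 148982 to 238185: satisfied.
The claimed |C| lies below the Hamming bound.


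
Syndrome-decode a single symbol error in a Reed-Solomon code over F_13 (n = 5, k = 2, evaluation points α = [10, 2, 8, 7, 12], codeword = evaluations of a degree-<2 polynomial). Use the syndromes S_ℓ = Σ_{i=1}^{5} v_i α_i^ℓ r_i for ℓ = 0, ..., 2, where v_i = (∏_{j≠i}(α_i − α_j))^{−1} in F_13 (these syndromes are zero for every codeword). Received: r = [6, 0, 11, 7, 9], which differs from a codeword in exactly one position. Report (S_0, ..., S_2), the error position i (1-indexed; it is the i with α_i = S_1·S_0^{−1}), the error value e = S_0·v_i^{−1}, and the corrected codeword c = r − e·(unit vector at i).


S = (6, 7, 6), error at position 5, error magnitude e = 8, c = [6, 0, 11, 7, 1].

Step 1: column multipliers v_i = (∏_{j≠i}(α_i − α_j))^{−1} mod 13.
  i = 1 (α = 10): (10−2)(10−8)(10−7)(10−12) = 8·2·3·(−2) = −96 ≡ 8, so v_1 = 8^{−1} = 5 (mod 13).
  i = 2 (α = 2): (2−10)(2−8)(2−7)(2−12) = (−8)·(−6)·(−5)·(−10) = 2400 ≡ 8, so v_2 = 8^{−1} = 5 (mod 13).
  i = 3 (α = 8): (8−10)(8−2)(8−7)(8−12) = (−2)·6·1·(−4) = 48 ≡ 9, so v_3 = 9^{−1} = 3 (mod 13).
  i = 4 (α = 7): (7−10)(7−2)(7−8)(7−12) = (−3)·5·(−1)·(−5) = −75 ≡ 3, so v_4 = 3^{−1} = 9 (mod 13).
  i = 5 (α = 12): (12−10)(12−2)(12−8)(12−7) = 2·10·4·5 = 400 ≡ 10, so v_5 = 10^{−1} = 4 (mod 13).
  v = [5, 5, 3, 9, 4].
Step 2: syndromes of r = [6, 0, 11, 7, 9] (all sums mod 13).
  S_0 = Σ v_i r_i = 5·6 + 5·0 + 3·11 + 9·7 + 4·9 = 162 ≡ 6.
  S_1 = Σ v_i α_i r_i = 5·10·6 + 5·2·0 + 3·8·11 + 9·7·7 + 4·12·9 = 1437 ≡ 7.
  α_i^2 mod 13 = [9, 4, 12, 10, 1].
  S_2 = Σ v_i α_i^2 r_i = 5·9·6 + 5·4·0 + 3·12·11 + 9·10·7 + 4·1·9 = 1332 ≡ 6.
  S = (6, 7, 6) ≠ 0, so r is not a codeword (an error is present).
Step 3: locate the error. For a single error e at position i, S_ℓ = v_i·e·α_i^ℓ, so α_err = S_1/S_0.
  S_0^{−1} = 6^{−1} = 11 (mod 13), so α_err = 7·11 = 77 ≡ 12 = α_5. Error position i = 5.
  Consistency check: S_2/S_1 = 6·2 = 12 ≡ 12 = α_err ✓ (single-error assumption holds).
Step 4: error magnitude e = S_0/v_5 = S_0·∏_{j≠5}(α_5 − α_j) = 6·10 = 60 ≡ 8 (mod 13).
Step 5: correct position 5: c_5 = r_5 − e = 9 − 8 ≡ 1 (mod 13). Hence c = [6, 0, 11, 7, 1].
  Check: interpolating c through the α_i gives m(x) = 5 + 4·x (degree < 2) with m(α_i) = c_i for every i, so c is indeed a codeword.


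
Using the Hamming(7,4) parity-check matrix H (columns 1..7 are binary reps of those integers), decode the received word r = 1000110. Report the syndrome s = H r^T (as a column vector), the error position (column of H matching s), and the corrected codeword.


s = (0, 1, 0)^T, error position = 2, corrected codeword c = 1100110

Compute s = H r^T mod 2 one row at a time:
  s_1 = 0 + 1 + 1 + 0 = 2 ≡ 0 (mod 2).
  s_2 = 0 + 0 + 1 + 0 = 1 ≡ 1 (mod 2).
  s_3 = 1 + 0 + 1 + 0 = 2 ≡ 0 (mod 2).
s = (0, 1, 0)^T — this equals column 2 of H (binary 010), so error is at position 2.
Correct: flip bit 2 of r = 1000110 to get c = 1100110.


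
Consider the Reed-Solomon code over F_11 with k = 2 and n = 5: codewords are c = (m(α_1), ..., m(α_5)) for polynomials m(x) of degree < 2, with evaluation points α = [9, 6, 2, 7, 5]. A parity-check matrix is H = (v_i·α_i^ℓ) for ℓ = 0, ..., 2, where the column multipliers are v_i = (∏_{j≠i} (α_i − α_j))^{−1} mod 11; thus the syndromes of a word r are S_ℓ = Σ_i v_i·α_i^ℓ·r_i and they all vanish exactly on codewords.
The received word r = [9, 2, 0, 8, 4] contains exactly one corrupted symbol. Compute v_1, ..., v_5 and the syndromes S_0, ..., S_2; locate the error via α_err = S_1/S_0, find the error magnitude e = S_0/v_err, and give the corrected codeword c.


S = (7, 2, 10), error at position 5, error magnitude e = 8, c = [9, 2, 0, 8, 7].

Step 1: column multipliers v_i = (∏_{j≠i}(α_i − α_j))^{−1} mod 11.
  i = 1 (α = 9): (9−6)(9−2)(9−7)(9−5) = 3·7·2·4 = 168 ≡ 3, so v_1 = 3^{−1} = 4 (mod 11).
  i = 2 (α = 6): (6−9)(6−2)(6−7)(6−5) = (−3)·4·(−1)·1 = 12 ≡ 1, so v_2 = 1^{−1} = 1 (mod 11).
  i = 3 (α = 2): (2−9)(2−6)(2−7)(2−5) = (−7)·(−4)·(−5)·(−3) = 420 ≡ 2, so v_3 = 2^{−1} = 6 (mod 11).
  i = 4 (α = 7): (7−9)(7−6)(7−2)(7−5) = (−2)·1·5·2 = −20 ≡ 2, so v_4 = 2^{−1} = 6 (mod 11).
  i = 5 (α = 5): (5−9)(5−6)(5−2)(5−7) = (−4)·(−1)·3·(−2) = −24 ≡ 9, so v_5 = 9^{−1} = 5 (mod 11).
  v = [4, 1, 6, 6, 5].
Step 2: syndromes of r = [9, 2, 0, 8, 4] (all sums mod 11).
  S_0 = Σ v_i r_i = 4·9 + 1·2 + 6·0 + 6·8 + 5·4 = 106 ≡ 7.
  S_1 = Σ v_i α_i r_i = 4·9·9 + 1·6·2 + 6·2·0 + 6·7·8 + 5·5·4 = 772 ≡ 2.
  α_i^2 mod 11 = [4, 3, 4, 5, 3].
  S_2 = Σ v_i α_i^2 r_i = 4·4·9 + 1·3·2 + 6·4·0 + 6·5·8 + 5·3·4 = 450 ≡ 10.
  S = (7, 2, 10) ≠ 0, so r is not a codeword (an error is present).
Step 3: locate the error. For a single error e at position i, S_ℓ = v_i·e·α_i^ℓ, so α_err = S_1/S_0.
  S_0^{−1} = 7^{−1} = 8 (mod 11), so α_err = 2·8 = 16 ≡ 5 = α_5. Error position i = 5.
  Consistency check: S_2/S_1 = 10·6 = 60 ≡ 5 = α_err ✓ (single-error assumption holds).
Step 4: error magnitude e = S_0/v_5 = S_0·∏_{j≠5}(α_5 − α_j) = 7·9 = 63 ≡ 8 (mod 11).
Step 5: correct position 5: c_5 = r_5 − e = 4 − 8 ≡ 7 (mod 11). Hence c = [9, 2, 0, 8, 7].
  Check: interpolating c through the α_i gives m(x) = 10 + 6·x (degree < 2) with m(α_i) = c_i for every i, so c is indeed a codeword.


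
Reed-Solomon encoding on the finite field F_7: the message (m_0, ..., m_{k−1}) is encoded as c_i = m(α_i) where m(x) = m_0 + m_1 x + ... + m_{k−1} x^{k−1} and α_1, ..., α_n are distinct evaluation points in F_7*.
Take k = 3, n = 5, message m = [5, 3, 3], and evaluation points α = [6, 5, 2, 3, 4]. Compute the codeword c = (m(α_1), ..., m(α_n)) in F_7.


c = [5, 4, 2, 6, 2]

Message polynomial: m(x) = 5 + 3·x + 3·x^2 (mod 7).
For each evaluation point α_i, compute m(α_i) mod 7:
  α_1 = 6: Horner steps 3 → 0 → 5, so m(6) = 5.
  α_2 = 5: Horner steps 3 → 4 → 4, so m(5) = 4.
  α_3 = 2: Horner steps 3 → 2 → 2, so m(2) = 2.
  α_4 = 3: Horner steps 3 → 5 → 6, so m(3) = 6.
  α_5 = 4: Horner steps 3 → 1 → 2, so m(4) = 2.
Codeword c = [5, 4, 2, 6, 2] ∈ F_7^5.


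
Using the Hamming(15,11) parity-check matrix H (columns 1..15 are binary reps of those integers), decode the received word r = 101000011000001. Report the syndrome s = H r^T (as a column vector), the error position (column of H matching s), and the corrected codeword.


s = (1, 1, 0, 0)^T, error position = 12, corrected codeword c = 101000011001001

Compute s = H r^T mod 2 one row at a time:
  s_1 = 1 + 1 + 0 + 0 + 0 + 0 + 0 + 1 = 3 ≡ 1 (mod 2).
  s_2 = 0 + 0 + 0 + 0 + 0 + 0 + 0 + 1 = 1 ≡ 1 (mod 2).
  s_3 = 0 + 1 + 0 + 0 + 0 + 0 + 0 + 1 = 2 ≡ 0 (mod 2).
  s_4 = 1 + 1 + 0 + 0 + 1 + 0 + 0 + 1 = 4 ≡ 0 (mod 2).
s = (1, 1, 0, 0)^T — this equals column 12 of H (binary 1100), so error is at position 12.
Correct: flip bit 12 of r = 101000011000001 to get c = 101000011001001.


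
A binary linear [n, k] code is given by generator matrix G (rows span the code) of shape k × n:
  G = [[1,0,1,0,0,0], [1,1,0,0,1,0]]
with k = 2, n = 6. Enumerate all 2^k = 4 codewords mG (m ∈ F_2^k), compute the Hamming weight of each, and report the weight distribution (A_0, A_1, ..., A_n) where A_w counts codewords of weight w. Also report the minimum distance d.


Weight distribution: A_0 = 1, A_2 = 1, A_3 = 2. Minimum distance d = 2.

Enumerate all 2^2 = 4 messages m ∈ F_2^2.
For each, compute codeword c = mG in F_2^6, then tally its weight.
  m = 00 → c = 000000, weight = 0.
  m = 10 → c = 101000, weight = 2.
  m = 01 → c = 110010, weight = 3.
  m = 11 → c = 011010, weight = 3.
Tally weights:
  weight 0: 1 codewords.
  weight 2: 1 codewords.
  weight 3: 2 codewords.
Minimum distance d = smallest w > 0 with A_w > 0 = 2.
Sanity: Σ A_w = 4 = 2^2 = 4 ✓.


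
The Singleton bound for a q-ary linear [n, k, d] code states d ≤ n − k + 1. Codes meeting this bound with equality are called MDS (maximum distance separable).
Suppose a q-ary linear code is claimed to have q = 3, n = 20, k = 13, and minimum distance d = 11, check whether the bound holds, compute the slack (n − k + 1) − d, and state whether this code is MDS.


Singleton RHS = n − k + 1 = 8, slack = -3, bound violated (no such code; not MDS).

Singleton bound: d ≤ n − k + 1.
Here n = 20, k = 13, so n − k + 1 = 8.
Given d = 11, check d ≤ 8: NO.
Slack = (n − k + 1) − d = -3.
The slack is negative: d = 11 exceeds n − k + 1 = 8 by 3, so the Singleton bound is violated and no linear [20, 13, 11]_3 code can exist. In particular it is not MDS (MDS requires d = n − k + 1 exactly).
Description: the claimed parameters are [20, 13, 11]_3; such a code would be impossible (violates the Singleton bound).


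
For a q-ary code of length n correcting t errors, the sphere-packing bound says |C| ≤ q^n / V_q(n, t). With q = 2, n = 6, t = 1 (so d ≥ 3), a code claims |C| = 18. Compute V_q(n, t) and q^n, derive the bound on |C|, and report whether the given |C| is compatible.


V_q(n, t) = 7, q^n = 64, Hamming bound = 9, |C| = 18 > bound (violated).

Step 1: Compute V_q(n, t) = Σ_{j=0}^1 C(n, j) (q−1)^j.
  j = 0: C(6,0)·(1)^0 = 1·1 = 1.
  j = 1: C(6,1)·(1)^1 = 6·1 = 6.
  V_q(n, t) = 1 + 6 = 7.
Step 2: q^n = 2^6 = 64.
Step 3: Hamming bound ⌊q^n / V_q(n,t)⌋ = ⌊64/7⌋ = 9.
Step 4: Compare |C| = 18 to 9: violated.
The claimed |C| lies above the Hamming bound, so no 2-ary code of length 6 with d ≥ 3 can have 18 codewords.


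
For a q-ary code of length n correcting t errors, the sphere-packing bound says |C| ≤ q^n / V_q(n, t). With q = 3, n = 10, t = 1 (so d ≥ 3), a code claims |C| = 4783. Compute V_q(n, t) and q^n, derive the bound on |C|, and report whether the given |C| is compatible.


V_q(n, t) = 21, q^n = 59049, Hamming bound = 2811, |C| = 4783 > bound (violated).

Step 1: Compute V_q(n, t) = Σ_{j=0}^1 C(n, j) (q−1)^j.
  j = 0: C(10,0)·(2)^0 = 1·1 = 1.
  j = 1: C(10,1)·(2)^1 = 10·2 = 20.
  V_q(n, t) = 1 + 20 = 21.
Step 2: q^n = 3^10 = 59049.
Step 3: Hamming bound ⌊q^n / V_q(n,t)⌋ = ⌊59049/21⌋ = 2811.
Step 4: Compare |C| = 4783 to 2811: violated.
The claimed |C| lies above the Hamming bound, so no 3-ary code of length 10 with d ≥ 3 can have 4783 codewords.


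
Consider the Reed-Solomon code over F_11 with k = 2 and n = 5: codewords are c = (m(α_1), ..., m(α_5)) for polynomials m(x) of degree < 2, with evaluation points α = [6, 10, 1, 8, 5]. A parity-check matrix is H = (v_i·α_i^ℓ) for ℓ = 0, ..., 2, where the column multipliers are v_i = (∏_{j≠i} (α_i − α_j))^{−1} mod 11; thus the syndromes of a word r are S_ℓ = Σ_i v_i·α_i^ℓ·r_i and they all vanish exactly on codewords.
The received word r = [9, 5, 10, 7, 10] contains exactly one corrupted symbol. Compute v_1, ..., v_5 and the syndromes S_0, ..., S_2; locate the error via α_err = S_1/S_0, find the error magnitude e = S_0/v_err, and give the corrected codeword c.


S = (3, 3, 3), error at position 3, error magnitude e = 7, c = [9, 5, 3, 7, 10].

Step 1: column multipliers v_i = (∏_{j≠i}(α_i − α_j))^{−1} mod 11.
  i = 1 (α = 6): (6−10)(6−1)(6−8)(6−5) = (−4)·5·(−2)·1 = 40 ≡ 7, so v_1 = 7^{−1} = 8 (mod 11).
  i = 2 (α = 10): (10−6)(10−1)(10−8)(10−5) = 4·9·2·5 = 360 ≡ 8, so v_2 = 8^{−1} = 7 (mod 11).
  i = 3 (α = 1): (1−6)(1−10)(1−8)(1−5) = (−5)·(−9)·(−7)·(−4) = 1260 ≡ 6, so v_3 = 6^{−1} = 2 (mod 11).
  i = 4 (α = 8): (8−6)(8−10)(8−1)(8−5) = 2·(−2)·7·3 = −84 ≡ 4, so v_4 = 4^{−1} = 3 (mod 11).
  i = 5 (α = 5): (5−6)(5−10)(5−1)(5−8) = (−1)·(−5)·4·(−3) = −60 ≡ 6, so v_5 = 6^{−1} = 2 (mod 11).
  v = [8, 7, 2, 3, 2].
Step 2: syndromes of r = [9, 5, 10, 7, 10] (all sums mod 11).
  S_0 = Σ v_i r_i = 8·9 + 7·5 + 2·10 + 3·7 + 2·10 = 168 ≡ 3.
  S_1 = Σ v_i α_i r_i = 8·6·9 + 7·10·5 + 2·1·10 + 3·8·7 + 2·5·10 = 1070 ≡ 3.
  α_i^2 mod 11 = [3, 1, 1, 9, 3].
  S_2 = Σ v_i α_i^2 r_i = 8·3·9 + 7·1·5 + 2·1·10 + 3·9·7 + 2·3·10 = 520 ≡ 3.
  S = (3, 3, 3) ≠ 0, so r is not a codeword (an error is present).
Step 3: locate the error. For a single error e at position i, S_ℓ = v_i·e·α_i^ℓ, so α_err = S_1/S_0.
  S_0^{−1} = 3^{−1} = 4 (mod 11), so α_err = 3·4 = 12 ≡ 1 = α_3. Error position i = 3.
  Consistency check: S_2/S_1 = 3·4 = 12 ≡ 1 = α_err ✓ (single-error assumption holds).
Step 4: error magnitude e = S_0/v_3 = S_0·∏_{j≠3}(α_3 − α_j) = 3·6 = 18 ≡ 7 (mod 11).
Step 5: correct position 3: c_3 = r_3 − e = 10 − 7 ≡ 3 (mod 11). Hence c = [9, 5, 3, 7, 10].
  Check: interpolating c through the α_i gives m(x) = 4 + 10·x (degree < 2) with m(α_i) = c_i for every i, so c is indeed a codeword.


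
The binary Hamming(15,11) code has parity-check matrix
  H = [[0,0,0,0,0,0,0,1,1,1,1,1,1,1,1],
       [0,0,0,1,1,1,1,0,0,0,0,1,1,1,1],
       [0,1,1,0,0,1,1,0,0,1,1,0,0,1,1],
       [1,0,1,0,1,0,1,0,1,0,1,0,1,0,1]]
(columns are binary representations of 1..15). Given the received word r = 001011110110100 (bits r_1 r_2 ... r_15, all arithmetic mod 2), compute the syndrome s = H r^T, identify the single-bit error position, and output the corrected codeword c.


s = (0, 0, 1, 1)^T, error position = 3, corrected codeword c = 000011110110100

Compute s = H r^T mod 2 one row at a time:
  s_1 = 1 + 0 + 1 + 1 + 0 + 1 + 0 + 0 = 4 ≡ 0 (mod 2).
  s_2 = 0 + 1 + 1 + 1 + 0 + 1 + 0 + 0 = 4 ≡ 0 (mod 2).
  s_3 = 0 + 1 + 1 + 1 + 1 + 1 + 0 + 0 = 5 ≡ 1 (mod 2).
  s_4 = 0 + 1 + 1 + 1 + 0 + 1 + 1 + 0 = 5 ≡ 1 (mod 2).
s = (0, 0, 1, 1)^T — this equals column 3 of H (binary 0011), so error is at position 3.
Correct: flip bit 3 of r = 001011110110100 to get c = 000011110110100.


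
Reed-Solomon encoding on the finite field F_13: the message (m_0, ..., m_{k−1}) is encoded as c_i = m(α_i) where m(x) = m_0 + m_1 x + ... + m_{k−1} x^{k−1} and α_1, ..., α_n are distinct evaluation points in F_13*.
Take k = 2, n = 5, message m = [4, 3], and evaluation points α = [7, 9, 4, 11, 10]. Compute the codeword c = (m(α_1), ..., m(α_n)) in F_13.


c = [12, 5, 3, 11, 8]

Message polynomial: m(x) = 4 + 3·x (mod 13).
For each evaluation point α_i, compute m(α_i) mod 13:
  α_1 = 7: Horner steps 3 → 12, so m(7) = 12.
  α_2 = 9: Horner steps 3 → 5, so m(9) = 5.
  α_3 = 4: Horner steps 3 → 3, so m(4) = 3.
  α_4 = 11: Horner steps 3 → 11, so m(11) = 11.
  α_5 = 10: Horner steps 3 → 8, so m(10) = 8.
Codeword c = [12, 5, 3, 11, 8] ∈ F_13^5.


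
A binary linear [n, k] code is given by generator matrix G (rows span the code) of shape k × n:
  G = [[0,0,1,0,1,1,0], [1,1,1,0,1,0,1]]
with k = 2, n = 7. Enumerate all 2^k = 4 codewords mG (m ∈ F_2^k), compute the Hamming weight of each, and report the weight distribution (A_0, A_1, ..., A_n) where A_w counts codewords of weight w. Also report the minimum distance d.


Weight distribution: A_0 = 1, A_3 = 1, A_4 = 1, A_5 = 1. Minimum distance d = 3.

Enumerate all 2^2 = 4 messages m ∈ F_2^2.
For each, compute codeword c = mG in F_2^7, then tally its weight.
  m = 00 → c = 0000000, weight = 0.
  m = 10 → c = 0010110, weight = 3.
  m = 01 → c = 1110101, weight = 5.
  m = 11 → c = 1100011, weight = 4.
Tally weights:
  weight 0: 1 codewords.
  weight 3: 1 codewords.
  weight 4: 1 codewords.
  weight 5: 1 codewords.
Minimum distance d = smallest w > 0 with A_w > 0 = 3.
Sanity: Σ A_w = 4 = 2^2 = 4 ✓.
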